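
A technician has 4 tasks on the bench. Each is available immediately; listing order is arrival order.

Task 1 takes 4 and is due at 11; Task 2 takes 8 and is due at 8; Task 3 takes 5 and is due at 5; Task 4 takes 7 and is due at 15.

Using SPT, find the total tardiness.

21

SPT (increasing processing time): Task 1 Task 3 Task 4 Task 2.
Task 1: 0→4, due 11, tardiness 0
Task 3: 4→9, due 5, tardiness 4
Task 4: 9→16, due 15, tardiness 1
Task 2: 16→24, due 8, tardiness 16
Sum = 0+4+1+16 = 21.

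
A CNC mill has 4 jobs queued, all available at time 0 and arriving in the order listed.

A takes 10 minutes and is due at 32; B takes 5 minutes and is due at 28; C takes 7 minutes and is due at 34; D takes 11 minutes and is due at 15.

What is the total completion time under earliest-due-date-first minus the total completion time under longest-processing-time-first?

-7

EDD (increasing due date): D B A C.
D: 0→11
B: 11→16
A: 16→26
C: 26→33
Sum = 11+16+26+33 = 86.
LPT (decreasing processing time): D A C B.
D: 0→11
A: 11→21
C: 21→28
B: 28→33
Sum = 11+21+28+33 = 93.
Difference = 86 − 93 = -7.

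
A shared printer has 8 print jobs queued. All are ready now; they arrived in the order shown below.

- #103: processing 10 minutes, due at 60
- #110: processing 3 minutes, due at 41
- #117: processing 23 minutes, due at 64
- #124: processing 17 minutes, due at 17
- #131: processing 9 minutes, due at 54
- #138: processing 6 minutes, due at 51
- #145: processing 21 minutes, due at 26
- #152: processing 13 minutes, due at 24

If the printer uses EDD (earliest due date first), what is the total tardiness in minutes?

125

EDD (increasing due date): #124 #152 #145 #110 #138 #131 #103 #117.
#124: 0→17, due 17, tardiness 0
#152: 17→30, due 24, tardiness 6
#145: 30→51, due 26, tardiness 25
#110: 51→54, due 41, tardiness 13
#138: 54→60, due 51, tardiness 9
#131: 60→69, due 54, tardiness 15
#103: 69→79, due 60, tardiness 19
#117: 79→102, due 64, tardiness 38
Sum = 0+6+25+13+9+15+19+38 = 125.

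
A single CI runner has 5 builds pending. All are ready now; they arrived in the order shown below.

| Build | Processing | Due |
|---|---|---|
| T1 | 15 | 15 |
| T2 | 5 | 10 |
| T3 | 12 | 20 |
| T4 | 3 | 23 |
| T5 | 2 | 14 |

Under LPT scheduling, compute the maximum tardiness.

LPT (decreasing processing time): T1 T3 T2 T4 T5.
T1: 0→15, due 15, tardiness 0
T3: 15→27, due 20, tardiness 7
T2: 27→32, due 10, tardiness 22
T4: 32→35, due 23, tardiness 12
T5: 35→37, due 14, tardiness 23
Maximum = 23.

23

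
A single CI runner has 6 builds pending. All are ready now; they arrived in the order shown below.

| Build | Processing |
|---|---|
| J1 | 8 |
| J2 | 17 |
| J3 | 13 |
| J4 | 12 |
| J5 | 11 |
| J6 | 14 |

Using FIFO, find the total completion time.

257

FIFO (arrival order): J1 J2 J3 J4 J5 J6.
J1: 0→8
J2: 8→25
J3: 25→38
J4: 38→50
J5: 50→61
J6: 61→75
Sum = 8+25+38+50+61+75 = 257.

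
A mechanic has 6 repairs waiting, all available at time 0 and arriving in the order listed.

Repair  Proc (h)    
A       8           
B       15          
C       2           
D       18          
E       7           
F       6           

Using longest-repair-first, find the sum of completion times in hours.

LPT (decreasing processing time): D B A E F C.
D: 0→18
B: 18→33
A: 33→41
E: 41→48
F: 48→54
C: 54→56
Sum = 18+33+41+48+54+56 = 250.

250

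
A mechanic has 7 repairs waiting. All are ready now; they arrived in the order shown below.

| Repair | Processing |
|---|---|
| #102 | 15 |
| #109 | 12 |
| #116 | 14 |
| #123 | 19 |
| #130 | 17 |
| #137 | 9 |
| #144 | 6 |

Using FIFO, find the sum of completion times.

398

FIFO (arrival order): #102 #109 #116 #123 #130 #137 #144.
#102: 0→15
#109: 15→27
#116: 27→41
#123: 41→60
#130: 60→77
#137: 77→86
#144: 86→92
Sum = 15+27+41+60+77+86+92 = 398.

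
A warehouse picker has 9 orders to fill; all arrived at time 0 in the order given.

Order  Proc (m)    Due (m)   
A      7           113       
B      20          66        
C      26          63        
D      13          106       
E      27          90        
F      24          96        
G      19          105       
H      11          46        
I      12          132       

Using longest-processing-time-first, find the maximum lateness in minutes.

106

LPT (decreasing processing time): E C F B G D I H A.
E: 0→27, due 90, lateness -63
C: 27→53, due 63, lateness -10
F: 53→77, due 96, lateness -19
B: 77→97, due 66, lateness 31
G: 97→116, due 105, lateness 11
D: 116→129, due 106, lateness 23
I: 129→141, due 132, lateness 9
H: 141→152, due 46, lateness 106
A: 152→159, due 113, lateness 46
Maximum = 106.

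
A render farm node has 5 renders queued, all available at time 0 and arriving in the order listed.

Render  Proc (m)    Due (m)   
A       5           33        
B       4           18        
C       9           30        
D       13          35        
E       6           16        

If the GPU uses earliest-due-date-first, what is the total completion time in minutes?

EDD (increasing due date): E B C A D.
E: 0→6
B: 6→10
C: 10→19
A: 19→24
D: 24→37
Sum = 6+10+19+24+37 = 96.

96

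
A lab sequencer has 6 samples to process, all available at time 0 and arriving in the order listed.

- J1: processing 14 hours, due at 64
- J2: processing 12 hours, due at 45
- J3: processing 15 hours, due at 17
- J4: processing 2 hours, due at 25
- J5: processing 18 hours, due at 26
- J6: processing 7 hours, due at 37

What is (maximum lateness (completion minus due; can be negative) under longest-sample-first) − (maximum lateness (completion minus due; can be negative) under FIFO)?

8

LPT (decreasing processing time): J5 J3 J1 J2 J6 J4.
J5: 0→18, due 26, lateness -8
J3: 18→33, due 17, lateness 16
J1: 33→47, due 64, lateness -17
J2: 47→59, due 45, lateness 14
J6: 59→66, due 37, lateness 29
J4: 66→68, due 25, lateness 43
Maximum = 43.
FIFO (arrival order): J1 J2 J3 J4 J5 J6.
J1: 0→14, due 64, lateness -50
J2: 14→26, due 45, lateness -19
J3: 26→41, due 17, lateness 24
J4: 41→43, due 25, lateness 18
J5: 43→61, due 26, lateness 35
J6: 61→68, due 37, lateness 31
Maximum = 35.
Difference = 43 − 35 = 8.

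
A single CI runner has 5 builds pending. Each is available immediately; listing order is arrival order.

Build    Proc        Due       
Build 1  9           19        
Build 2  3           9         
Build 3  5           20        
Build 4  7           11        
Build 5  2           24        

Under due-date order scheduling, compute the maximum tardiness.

4

EDD (increasing due date): Build 2 Build 4 Build 1 Build 3 Build 5.
Build 2: 0→3, due 9, tardiness 0
Build 4: 3→10, due 11, tardiness 0
Build 1: 10→19, due 19, tardiness 0
Build 3: 19→24, due 20, tardiness 4
Build 5: 24→26, due 24, tardiness 2
Maximum = 4.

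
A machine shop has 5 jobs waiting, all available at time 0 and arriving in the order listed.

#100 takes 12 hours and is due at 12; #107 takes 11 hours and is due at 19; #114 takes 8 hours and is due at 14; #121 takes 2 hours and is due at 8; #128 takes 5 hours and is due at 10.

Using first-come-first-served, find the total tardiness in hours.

74

FIFO (arrival order): #100 #107 #114 #121 #128.
#100: 0→12, due 12, tardiness 0
#107: 12→23, due 19, tardiness 4
#114: 23→31, due 14, tardiness 17
#121: 31→33, due 8, tardiness 25
#128: 33→38, due 10, tardiness 28
Sum = 0+4+17+25+28 = 74.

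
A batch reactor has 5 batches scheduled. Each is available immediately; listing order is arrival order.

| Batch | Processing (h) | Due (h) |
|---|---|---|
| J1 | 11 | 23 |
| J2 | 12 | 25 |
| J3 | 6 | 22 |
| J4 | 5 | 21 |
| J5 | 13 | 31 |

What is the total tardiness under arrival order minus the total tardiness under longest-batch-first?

FIFO (arrival order): J1 J2 J3 J4 J5.
J1: 0→11, due 23, tardiness 0
J2: 11→23, due 25, tardiness 0
J3: 23→29, due 22, tardiness 7
J4: 29→34, due 21, tardiness 13
J5: 34→47, due 31, tardiness 16
Sum = 0+0+7+13+16 = 36.
LPT (decreasing processing time): J5 J2 J1 J3 J4.
J5: 0→13, due 31, tardiness 0
J2: 13→25, due 25, tardiness 0
J1: 25→36, due 23, tardiness 13
J3: 36→42, due 22, tardiness 20
J4: 42→47, due 21, tardiness 26
Sum = 0+0+13+20+26 = 59.
Difference = 36 − 59 = -23.

-23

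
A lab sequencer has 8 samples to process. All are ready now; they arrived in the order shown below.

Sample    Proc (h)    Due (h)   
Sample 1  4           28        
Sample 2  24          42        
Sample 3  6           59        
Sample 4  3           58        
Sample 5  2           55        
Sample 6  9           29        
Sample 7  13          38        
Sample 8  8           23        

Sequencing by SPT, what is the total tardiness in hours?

37

SPT (increasing processing time): Sample 5 Sample 4 Sample 1 Sample 3 Sample 8 Sample 6 Sample 7 Sample 2.
Sample 5: 0→2, due 55, tardiness 0
Sample 4: 2→5, due 58, tardiness 0
Sample 1: 5→9, due 28, tardiness 0
Sample 3: 9→15, due 59, tardiness 0
Sample 8: 15→23, due 23, tardiness 0
Sample 6: 23→32, due 29, tardiness 3
Sample 7: 32→45, due 38, tardiness 7
Sample 2: 45→69, due 42, tardiness 27
Sum = 0+0+0+0+0+3+7+27 = 37.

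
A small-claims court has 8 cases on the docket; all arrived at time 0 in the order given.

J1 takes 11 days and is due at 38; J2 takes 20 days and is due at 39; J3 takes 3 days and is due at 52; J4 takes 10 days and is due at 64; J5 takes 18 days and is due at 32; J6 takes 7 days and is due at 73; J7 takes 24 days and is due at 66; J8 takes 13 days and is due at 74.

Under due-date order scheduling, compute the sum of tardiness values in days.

82

EDD (increasing due date): J5 J1 J2 J3 J4 J7 J6 J8.
J5: 0→18, due 32, tardiness 0
J1: 18→29, due 38, tardiness 0
J2: 29→49, due 39, tardiness 10
J3: 49→52, due 52, tardiness 0
J4: 52→62, due 64, tardiness 0
J7: 62→86, due 66, tardiness 20
J6: 86→93, due 73, tardiness 20
J8: 93→106, due 74, tardiness 32
Sum = 0+0+10+0+0+20+20+32 = 82.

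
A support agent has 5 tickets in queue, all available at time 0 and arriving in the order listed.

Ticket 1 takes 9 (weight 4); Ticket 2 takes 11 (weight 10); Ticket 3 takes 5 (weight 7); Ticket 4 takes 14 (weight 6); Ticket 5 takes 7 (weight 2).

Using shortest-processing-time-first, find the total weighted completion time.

739

SPT (increasing processing time): Ticket 3 Ticket 5 Ticket 1 Ticket 2 Ticket 4.
Ticket 3: finishes 5, weight 7, w·C = 35
Ticket 5: finishes 12, weight 2, w·C = 24
Ticket 1: finishes 21, weight 4, w·C = 84
Ticket 2: finishes 32, weight 10, w·C = 320
Ticket 4: finishes 46, weight 6, w·C = 276
Sum = 35+24+84+320+276 = 739.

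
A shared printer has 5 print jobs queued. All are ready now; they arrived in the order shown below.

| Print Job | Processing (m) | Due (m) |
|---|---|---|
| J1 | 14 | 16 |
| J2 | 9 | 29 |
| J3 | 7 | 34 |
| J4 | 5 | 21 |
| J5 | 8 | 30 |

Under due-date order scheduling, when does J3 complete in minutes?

EDD (increasing due date): J1 J4 J2 J5 J3.
J1: 0→14
J4: 14→19
J2: 19→28
J5: 28→36
J3: 36→43

43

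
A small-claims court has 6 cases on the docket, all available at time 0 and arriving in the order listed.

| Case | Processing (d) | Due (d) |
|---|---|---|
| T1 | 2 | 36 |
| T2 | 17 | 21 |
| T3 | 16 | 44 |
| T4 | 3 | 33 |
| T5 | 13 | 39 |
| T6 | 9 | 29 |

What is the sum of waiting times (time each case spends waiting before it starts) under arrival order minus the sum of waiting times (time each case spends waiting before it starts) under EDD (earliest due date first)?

FIFO (arrival order): T1 T2 T3 T4 T5 T6.
T1: waits 0, runs 0→2
T2: waits 2, runs 2→19
T3: waits 19, runs 19→35
T4: waits 35, runs 35→38
T5: waits 38, runs 38→51
T6: waits 51, runs 51→60
Sum = 0+2+19+35+38+51 = 145.
EDD (increasing due date): T2 T6 T4 T1 T5 T3.
T2: waits 0, runs 0→17
T6: waits 17, runs 17→26
T4: waits 26, runs 26→29
T1: waits 29, runs 29→31
T5: waits 31, runs 31→44
T3: waits 44, runs 44→60
Sum = 0+17+26+29+31+44 = 147.
Difference = 145 − 147 = -2.

-2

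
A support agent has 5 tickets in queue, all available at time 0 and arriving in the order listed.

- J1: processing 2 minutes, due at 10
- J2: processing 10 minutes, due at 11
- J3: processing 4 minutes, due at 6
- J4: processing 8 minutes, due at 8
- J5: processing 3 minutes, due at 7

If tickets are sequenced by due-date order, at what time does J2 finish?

EDD (increasing due date): J3 J5 J4 J1 J2.
J3: 0→4
J5: 4→7
J4: 7→15
J1: 15→17
J2: 17→27

27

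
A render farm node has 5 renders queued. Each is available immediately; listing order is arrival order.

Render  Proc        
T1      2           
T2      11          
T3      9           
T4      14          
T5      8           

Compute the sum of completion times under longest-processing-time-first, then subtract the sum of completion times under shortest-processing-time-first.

54

LPT (decreasing processing time): T4 T2 T3 T5 T1.
T4: 0→14
T2: 14→25
T3: 25→34
T5: 34→42
T1: 42→44
Sum = 14+25+34+42+44 = 159.
SPT (increasing processing time): T1 T5 T3 T2 T4.
T1: 0→2
T5: 2→10
T3: 10→19
T2: 19→30
T4: 30→44
Sum = 2+10+19+30+44 = 105.
Difference = 159 − 105 = 54.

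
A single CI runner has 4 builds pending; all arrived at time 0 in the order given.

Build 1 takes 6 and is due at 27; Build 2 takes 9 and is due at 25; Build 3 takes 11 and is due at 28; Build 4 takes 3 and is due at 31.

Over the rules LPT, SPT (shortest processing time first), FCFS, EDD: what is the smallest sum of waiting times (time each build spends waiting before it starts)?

30

LPT (decreasing processing time): Build 3 Build 2 Build 1 Build 4.
Build 3: waits 0, runs 0→11
Build 2: waits 11, runs 11→20
Build 1: waits 20, runs 20→26
Build 4: waits 26, runs 26→29
Sum = 0+11+20+26 = 57.
SPT (increasing processing time): Build 4 Build 1 Build 2 Build 3.
Build 4: waits 0, runs 0→3
Build 1: waits 3, runs 3→9
Build 2: waits 9, runs 9→18
Build 3: waits 18, runs 18→29
Sum = 0+3+9+18 = 30.
FIFO (arrival order): Build 1 Build 2 Build 3 Build 4.
Build 1: waits 0, runs 0→6
Build 2: waits 6, runs 6→15
Build 3: waits 15, runs 15→26
Build 4: waits 26, runs 26→29
Sum = 0+6+15+26 = 47.
EDD (increasing due date): Build 2 Build 1 Build 3 Build 4.
Build 2: waits 0, runs 0→9
Build 1: waits 9, runs 9→15
Build 3: waits 15, runs 15→26
Build 4: waits 26, runs 26→29
Sum = 0+9+15+26 = 50.
LPT 57, SPT 30, FIFO 47, EDD 50 → minimum 30.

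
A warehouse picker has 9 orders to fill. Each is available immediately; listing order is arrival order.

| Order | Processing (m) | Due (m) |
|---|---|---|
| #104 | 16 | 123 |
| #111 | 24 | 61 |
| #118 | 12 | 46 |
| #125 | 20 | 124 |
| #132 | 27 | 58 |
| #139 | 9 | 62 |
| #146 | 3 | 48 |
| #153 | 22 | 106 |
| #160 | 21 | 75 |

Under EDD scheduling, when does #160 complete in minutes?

EDD (increasing due date): #118 #146 #132 #111 #139 #160 #153 #104 #125.
#118: 0→12
#146: 12→15
#132: 15→42
#111: 42→66
#139: 66→75
#160: 75→96

96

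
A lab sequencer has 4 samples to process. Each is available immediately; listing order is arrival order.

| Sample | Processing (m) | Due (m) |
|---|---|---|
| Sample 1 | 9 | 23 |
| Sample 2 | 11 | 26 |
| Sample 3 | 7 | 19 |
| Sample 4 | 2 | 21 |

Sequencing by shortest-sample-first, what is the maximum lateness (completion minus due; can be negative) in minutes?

3

SPT (increasing processing time): Sample 4 Sample 3 Sample 1 Sample 2.
Sample 4: 0→2, due 21, lateness -19
Sample 3: 2→9, due 19, lateness -10
Sample 1: 9→18, due 23, lateness -5
Sample 2: 18→29, due 26, lateness 3
Maximum = 3.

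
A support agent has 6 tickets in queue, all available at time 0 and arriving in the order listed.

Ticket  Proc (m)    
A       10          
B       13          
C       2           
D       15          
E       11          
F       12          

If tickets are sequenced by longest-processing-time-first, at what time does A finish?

LPT (decreasing processing time): D B F E A C.
D: 0→15
B: 15→28
F: 28→40
E: 40→51
A: 51→61

61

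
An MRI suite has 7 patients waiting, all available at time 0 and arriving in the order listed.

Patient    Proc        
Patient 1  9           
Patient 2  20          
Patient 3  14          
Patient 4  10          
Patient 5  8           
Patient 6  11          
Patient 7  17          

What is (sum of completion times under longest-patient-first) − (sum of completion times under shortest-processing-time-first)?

112

LPT (decreasing processing time): Patient 2 Patient 7 Patient 3 Patient 6 Patient 4 Patient 1 Patient 5.
Patient 2: 0→20
Patient 7: 20→37
Patient 3: 37→51
Patient 6: 51→62
Patient 4: 62→72
Patient 1: 72→81
Patient 5: 81→89
Sum = 20+37+51+62+72+81+89 = 412.
SPT (increasing processing time): Patient 5 Patient 1 Patient 4 Patient 6 Patient 3 Patient 7 Patient 2.
Patient 5: 0→8
Patient 1: 8→17
Patient 4: 17→27
Patient 6: 27→38
Patient 3: 38→52
Patient 7: 52→69
Patient 2: 69→89
Sum = 8+17+27+38+52+69+89 = 300.
Difference = 412 − 300 = 112.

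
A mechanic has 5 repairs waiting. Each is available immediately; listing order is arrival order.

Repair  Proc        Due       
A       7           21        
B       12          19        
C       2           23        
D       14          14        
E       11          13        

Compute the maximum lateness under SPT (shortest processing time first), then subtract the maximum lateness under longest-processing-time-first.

SPT (increasing processing time): C A E B D.
C: 0→2, due 23, lateness -21
A: 2→9, due 21, lateness -12
E: 9→20, due 13, lateness 7
B: 20→32, due 19, lateness 13
D: 32→46, due 14, lateness 32
Maximum = 32.
LPT (decreasing processing time): D B E A C.
D: 0→14, due 14, lateness 0
B: 14→26, due 19, lateness 7
E: 26→37, due 13, lateness 24
A: 37→44, due 21, lateness 23
C: 44→46, due 23, lateness 23
Maximum = 24.
Difference = 32 − 24 = 8.

8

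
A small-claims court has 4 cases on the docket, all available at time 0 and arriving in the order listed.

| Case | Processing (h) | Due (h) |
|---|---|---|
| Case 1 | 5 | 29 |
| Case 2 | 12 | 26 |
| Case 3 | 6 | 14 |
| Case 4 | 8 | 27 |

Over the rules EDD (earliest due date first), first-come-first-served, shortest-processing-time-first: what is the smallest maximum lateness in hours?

EDD (increasing due date): Case 3 Case 2 Case 4 Case 1.
Case 3: 0→6, due 14, lateness -8
Case 2: 6→18, due 26, lateness -8
Case 4: 18→26, due 27, lateness -1
Case 1: 26→31, due 29, lateness 2
Maximum = 2.
FIFO (arrival order): Case 1 Case 2 Case 3 Case 4.
Case 1: 0→5, due 29, lateness -24
Case 2: 5→17, due 26, lateness -9
Case 3: 17→23, due 14, lateness 9
Case 4: 23→31, due 27, lateness 4
Maximum = 9.
SPT (increasing processing time): Case 1 Case 3 Case 4 Case 2.
Case 1: 0→5, due 29, lateness -24
Case 3: 5→11, due 14, lateness -3
Case 4: 11→19, due 27, lateness -8
Case 2: 19→31, due 26, lateness 5
Maximum = 5.
EDD 2, FIFO 9, SPT 5 → minimum 2.

2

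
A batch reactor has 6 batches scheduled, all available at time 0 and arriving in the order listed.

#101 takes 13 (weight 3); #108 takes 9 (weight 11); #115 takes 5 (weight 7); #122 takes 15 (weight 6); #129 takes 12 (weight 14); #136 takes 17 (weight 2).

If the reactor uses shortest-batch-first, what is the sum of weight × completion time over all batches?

1136

SPT (increasing processing time): #115 #108 #129 #101 #122 #136.
#115: finishes 5, weight 7, w·C = 35
#108: finishes 14, weight 11, w·C = 154
#129: finishes 26, weight 14, w·C = 364
#101: finishes 39, weight 3, w·C = 117
#122: finishes 54, weight 6, w·C = 324
#136: finishes 71, weight 2, w·C = 142
Sum = 35+154+364+117+324+142 = 1136.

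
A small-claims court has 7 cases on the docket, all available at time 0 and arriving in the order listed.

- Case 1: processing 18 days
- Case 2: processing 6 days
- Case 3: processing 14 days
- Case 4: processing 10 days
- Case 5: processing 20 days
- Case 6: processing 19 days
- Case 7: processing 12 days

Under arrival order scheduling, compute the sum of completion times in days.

FIFO (arrival order): Case 1 Case 2 Case 3 Case 4 Case 5 Case 6 Case 7.
Case 1: 0→18
Case 2: 18→24
Case 3: 24→38
Case 4: 38→48
Case 5: 48→68
Case 6: 68→87
Case 7: 87→99
Sum = 18+24+38+48+68+87+99 = 382.

382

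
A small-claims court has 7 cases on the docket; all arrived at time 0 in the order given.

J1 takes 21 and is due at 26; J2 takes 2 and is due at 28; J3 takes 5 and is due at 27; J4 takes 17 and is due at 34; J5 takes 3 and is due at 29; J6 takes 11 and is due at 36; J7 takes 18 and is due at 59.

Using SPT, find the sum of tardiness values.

55

SPT (increasing processing time): J2 J5 J3 J6 J4 J7 J1.
J2: 0→2, due 28, tardiness 0
J5: 2→5, due 29, tardiness 0
J3: 5→10, due 27, tardiness 0
J6: 10→21, due 36, tardiness 0
J4: 21→38, due 34, tardiness 4
J7: 38→56, due 59, tardiness 0
J1: 56→77, due 26, tardiness 51
Sum = 0+0+0+0+4+0+51 = 55.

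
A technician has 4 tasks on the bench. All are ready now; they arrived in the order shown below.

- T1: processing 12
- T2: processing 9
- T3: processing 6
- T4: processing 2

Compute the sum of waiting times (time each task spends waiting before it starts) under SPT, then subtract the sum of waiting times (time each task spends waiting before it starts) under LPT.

-33

SPT (increasing processing time): T4 T3 T2 T1.
T4: waits 0, runs 0→2
T3: waits 2, runs 2→8
T2: waits 8, runs 8→17
T1: waits 17, runs 17→29
Sum = 0+2+8+17 = 27.
LPT (decreasing processing time): T1 T2 T3 T4.
T1: waits 0, runs 0→12
T2: waits 12, runs 12→21
T3: waits 21, runs 21→27
T4: waits 27, runs 27→29
Sum = 0+12+21+27 = 60.
Difference = 27 − 60 = -33.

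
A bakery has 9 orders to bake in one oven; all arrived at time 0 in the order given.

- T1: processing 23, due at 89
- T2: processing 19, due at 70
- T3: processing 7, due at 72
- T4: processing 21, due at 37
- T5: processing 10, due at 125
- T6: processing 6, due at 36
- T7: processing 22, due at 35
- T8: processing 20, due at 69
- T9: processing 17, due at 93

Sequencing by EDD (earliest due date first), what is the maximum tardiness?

42

EDD (increasing due date): T7 T6 T4 T8 T2 T3 T1 T9 T5.
T7: 0→22, due 35, tardiness 0
T6: 22→28, due 36, tardiness 0
T4: 28→49, due 37, tardiness 12
T8: 49→69, due 69, tardiness 0
T2: 69→88, due 70, tardiness 18
T3: 88→95, due 72, tardiness 23
T1: 95→118, due 89, tardiness 29
T9: 118→135, due 93, tardiness 42
T5: 135→145, due 125, tardiness 20
Maximum = 42.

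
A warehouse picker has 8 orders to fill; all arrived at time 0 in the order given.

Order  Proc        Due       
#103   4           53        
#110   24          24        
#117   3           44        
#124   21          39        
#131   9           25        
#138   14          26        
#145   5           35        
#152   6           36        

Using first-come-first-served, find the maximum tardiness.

50

FIFO (arrival order): #103 #110 #117 #124 #131 #138 #145 #152.
#103: 0→4, due 53, tardiness 0
#110: 4→28, due 24, tardiness 4
#117: 28→31, due 44, tardiness 0
#124: 31→52, due 39, tardiness 13
#131: 52→61, due 25, tardiness 36
#138: 61→75, due 26, tardiness 49
#145: 75→80, due 35, tardiness 45
#152: 80→86, due 36, tardiness 50
Maximum = 50.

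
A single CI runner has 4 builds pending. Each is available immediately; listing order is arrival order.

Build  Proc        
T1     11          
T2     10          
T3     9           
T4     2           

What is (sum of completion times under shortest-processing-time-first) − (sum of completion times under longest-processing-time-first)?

-28

SPT (increasing processing time): T4 T3 T2 T1.
T4: 0→2
T3: 2→11
T2: 11→21
T1: 21→32
Sum = 2+11+21+32 = 66.
LPT (decreasing processing time): T1 T2 T3 T4.
T1: 0→11
T2: 11→21
T3: 21→30
T4: 30→32
Sum = 11+21+30+32 = 94.
Difference = 66 − 94 = -28.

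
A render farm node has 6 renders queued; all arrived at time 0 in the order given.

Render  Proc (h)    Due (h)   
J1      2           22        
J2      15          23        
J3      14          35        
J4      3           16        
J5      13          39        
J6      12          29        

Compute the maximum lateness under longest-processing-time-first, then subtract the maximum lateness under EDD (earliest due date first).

LPT (decreasing processing time): J2 J3 J5 J6 J4 J1.
J2: 0→15, due 23, lateness -8
J3: 15→29, due 35, lateness -6
J5: 29→42, due 39, lateness 3
J6: 42→54, due 29, lateness 25
J4: 54→57, due 16, lateness 41
J1: 57→59, due 22, lateness 37
Maximum = 41.
EDD (increasing due date): J4 J1 J2 J6 J3 J5.
J4: 0→3, due 16, lateness -13
J1: 3→5, due 22, lateness -17
J2: 5→20, due 23, lateness -3
J6: 20→32, due 29, lateness 3
J3: 32→46, due 35, lateness 11
J5: 46→59, due 39, lateness 20
Maximum = 20.
Difference = 41 − 20 = 21.

21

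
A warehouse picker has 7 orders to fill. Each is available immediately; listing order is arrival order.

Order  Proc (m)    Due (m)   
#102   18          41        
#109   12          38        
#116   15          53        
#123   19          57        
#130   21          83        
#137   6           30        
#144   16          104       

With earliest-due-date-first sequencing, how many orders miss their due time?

EDD (increasing due date): #137 #109 #102 #116 #123 #130 #144.
#137: 0→6, due 30, tardiness 0
#109: 6→18, due 38, tardiness 0
#102: 18→36, due 41, tardiness 0
#116: 36→51, due 53, tardiness 0
#123: 51→70, due 57, tardiness 13
#130: 70→91, due 83, tardiness 8
#144: 91→107, due 104, tardiness 3
Late orders: 3.

3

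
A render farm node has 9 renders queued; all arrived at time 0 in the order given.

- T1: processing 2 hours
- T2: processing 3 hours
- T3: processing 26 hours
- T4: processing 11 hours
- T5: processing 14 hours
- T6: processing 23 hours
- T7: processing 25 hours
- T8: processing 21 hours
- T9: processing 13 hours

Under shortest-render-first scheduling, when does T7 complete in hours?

SPT (increasing processing time): T1 T2 T4 T9 T5 T8 T6 T7 T3.
T1: 0→2
T2: 2→5
T4: 5→16
T9: 16→29
T5: 29→43
T8: 43→64
T6: 64→87
T7: 87→112

112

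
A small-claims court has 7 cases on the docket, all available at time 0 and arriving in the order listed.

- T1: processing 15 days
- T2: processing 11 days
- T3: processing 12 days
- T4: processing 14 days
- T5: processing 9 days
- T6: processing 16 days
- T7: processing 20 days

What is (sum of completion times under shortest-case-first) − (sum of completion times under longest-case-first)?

-92

SPT (increasing processing time): T5 T2 T3 T4 T1 T6 T7.
T5: 0→9
T2: 9→20
T3: 20→32
T4: 32→46
T1: 46→61
T6: 61→77
T7: 77→97
Sum = 9+20+32+46+61+77+97 = 342.
LPT (decreasing processing time): T7 T6 T1 T4 T3 T2 T5.
T7: 0→20
T6: 20→36
T1: 36→51
T4: 51→65
T3: 65→77
T2: 77→88
T5: 88→97
Sum = 20+36+51+65+77+88+97 = 434.
Difference = 342 − 434 = -92.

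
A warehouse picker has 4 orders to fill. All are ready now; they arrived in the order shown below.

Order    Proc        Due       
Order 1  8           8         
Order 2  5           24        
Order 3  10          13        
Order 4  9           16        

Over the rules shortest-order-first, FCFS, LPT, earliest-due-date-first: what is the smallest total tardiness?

SPT (increasing processing time): Order 2 Order 1 Order 4 Order 3.
Order 2: 0→5, due 24, tardiness 0
Order 1: 5→13, due 8, tardiness 5
Order 4: 13→22, due 16, tardiness 6
Order 3: 22→32, due 13, tardiness 19
Sum = 0+5+6+19 = 30.
FIFO (arrival order): Order 1 Order 2 Order 3 Order 4.
Order 1: 0→8, due 8, tardiness 0
Order 2: 8→13, due 24, tardiness 0
Order 3: 13→23, due 13, tardiness 10
Order 4: 23→32, due 16, tardiness 16
Sum = 0+0+10+16 = 26.
LPT (decreasing processing time): Order 3 Order 4 Order 1 Order 2.
Order 3: 0→10, due 13, tardiness 0
Order 4: 10→19, due 16, tardiness 3
Order 1: 19→27, due 8, tardiness 19
Order 2: 27→32, due 24, tardiness 8
Sum = 0+3+19+8 = 30.
EDD (increasing due date): Order 1 Order 3 Order 4 Order 2.
Order 1: 0→8, due 8, tardiness 0
Order 3: 8→18, due 13, tardiness 5
Order 4: 18→27, due 16, tardiness 11
Order 2: 27→32, due 24, tardiness 8
Sum = 0+5+11+8 = 24.
SPT 30, FIFO 26, LPT 30, EDD 24 → minimum 24.

24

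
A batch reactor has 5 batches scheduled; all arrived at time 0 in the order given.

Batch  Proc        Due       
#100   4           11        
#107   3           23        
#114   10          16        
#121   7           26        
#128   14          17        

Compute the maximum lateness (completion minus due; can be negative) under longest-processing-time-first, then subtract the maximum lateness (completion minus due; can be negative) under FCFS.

LPT (decreasing processing time): #128 #114 #121 #100 #107.
#128: 0→14, due 17, lateness -3
#114: 14→24, due 16, lateness 8
#121: 24→31, due 26, lateness 5
#100: 31→35, due 11, lateness 24
#107: 35→38, due 23, lateness 15
Maximum = 24.
FIFO (arrival order): #100 #107 #114 #121 #128.
#100: 0→4, due 11, lateness -7
#107: 4→7, due 23, lateness -16
#114: 7→17, due 16, lateness 1
#121: 17→24, due 26, lateness -2
#128: 24→38, due 17, lateness 21
Maximum = 21.
Difference = 24 − 21 = 3.

3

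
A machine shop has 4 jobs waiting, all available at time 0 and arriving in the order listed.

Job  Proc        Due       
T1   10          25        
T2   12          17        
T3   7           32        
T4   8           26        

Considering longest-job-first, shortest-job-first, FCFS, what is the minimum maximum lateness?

LPT (decreasing processing time): T2 T1 T4 T3.
T2: 0→12, due 17, lateness -5
T1: 12→22, due 25, lateness -3
T4: 22→30, due 26, lateness 4
T3: 30→37, due 32, lateness 5
Maximum = 5.
SPT (increasing processing time): T3 T4 T1 T2.
T3: 0→7, due 32, lateness -25
T4: 7→15, due 26, lateness -11
T1: 15→25, due 25, lateness 0
T2: 25→37, due 17, lateness 20
Maximum = 20.
FIFO (arrival order): T1 T2 T3 T4.
T1: 0→10, due 25, lateness -15
T2: 10→22, due 17, lateness 5
T3: 22→29, due 32, lateness -3
T4: 29→37, due 26, lateness 11
Maximum = 11.
LPT 5, SPT 20, FIFO 11 → minimum 5.

5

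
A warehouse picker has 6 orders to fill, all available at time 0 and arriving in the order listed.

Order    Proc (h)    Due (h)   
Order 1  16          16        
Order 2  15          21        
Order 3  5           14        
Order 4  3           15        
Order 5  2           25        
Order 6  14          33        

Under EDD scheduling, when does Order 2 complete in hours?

39

EDD (increasing due date): Order 3 Order 4 Order 1 Order 2 Order 5 Order 6.
Order 3: 0→5
Order 4: 5→8
Order 1: 8→24
Order 2: 24→39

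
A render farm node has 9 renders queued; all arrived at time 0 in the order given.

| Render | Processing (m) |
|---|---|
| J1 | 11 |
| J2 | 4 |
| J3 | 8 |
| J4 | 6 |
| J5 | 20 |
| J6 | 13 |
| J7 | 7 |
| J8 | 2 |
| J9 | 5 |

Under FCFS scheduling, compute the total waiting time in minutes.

329

FIFO (arrival order): J1 J2 J3 J4 J5 J6 J7 J8 J9.
J1: waits 0, runs 0→11
J2: waits 11, runs 11→15
J3: waits 15, runs 15→23
J4: waits 23, runs 23→29
J5: waits 29, runs 29→49
J6: waits 49, runs 49→62
J7: waits 62, runs 62→69
J8: waits 69, runs 69→71
J9: waits 71, runs 71→76
Sum = 0+11+15+23+29+49+62+69+71 = 329.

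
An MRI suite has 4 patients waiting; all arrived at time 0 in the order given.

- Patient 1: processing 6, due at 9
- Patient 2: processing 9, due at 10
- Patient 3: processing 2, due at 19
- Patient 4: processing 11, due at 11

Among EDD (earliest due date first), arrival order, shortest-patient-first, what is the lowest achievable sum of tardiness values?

22

EDD (increasing due date): Patient 1 Patient 2 Patient 4 Patient 3.
Patient 1: 0→6, due 9, tardiness 0
Patient 2: 6→15, due 10, tardiness 5
Patient 4: 15→26, due 11, tardiness 15
Patient 3: 26→28, due 19, tardiness 9
Sum = 0+5+15+9 = 29.
FIFO (arrival order): Patient 1 Patient 2 Patient 3 Patient 4.
Patient 1: 0→6, due 9, tardiness 0
Patient 2: 6→15, due 10, tardiness 5
Patient 3: 15→17, due 19, tardiness 0
Patient 4: 17→28, due 11, tardiness 17
Sum = 0+5+0+17 = 22.
SPT (increasing processing time): Patient 3 Patient 1 Patient 2 Patient 4.
Patient 3: 0→2, due 19, tardiness 0
Patient 1: 2→8, due 9, tardiness 0
Patient 2: 8→17, due 10, tardiness 7
Patient 4: 17→28, due 11, tardiness 17
Sum = 0+0+7+17 = 24.
EDD 29, FIFO 22, SPT 24 → minimum 22.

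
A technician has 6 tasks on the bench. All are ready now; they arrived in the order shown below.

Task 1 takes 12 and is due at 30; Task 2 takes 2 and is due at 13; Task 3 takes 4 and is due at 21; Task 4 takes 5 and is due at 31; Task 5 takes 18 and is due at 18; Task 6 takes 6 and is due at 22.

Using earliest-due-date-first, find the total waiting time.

EDD (increasing due date): Task 2 Task 5 Task 3 Task 6 Task 1 Task 4.
Task 2: waits 0, runs 0→2
Task 5: waits 2, runs 2→20
Task 3: waits 20, runs 20→24
Task 6: waits 24, runs 24→30
Task 1: waits 30, runs 30→42
Task 4: waits 42, runs 42→47
Sum = 0+2+20+24+30+42 = 118.

118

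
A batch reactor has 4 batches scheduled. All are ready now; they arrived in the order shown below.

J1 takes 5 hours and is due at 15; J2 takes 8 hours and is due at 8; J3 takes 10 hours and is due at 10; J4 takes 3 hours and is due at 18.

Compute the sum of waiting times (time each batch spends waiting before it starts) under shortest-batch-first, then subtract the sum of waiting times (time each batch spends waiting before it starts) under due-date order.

SPT (increasing processing time): J4 J1 J2 J3.
J4: waits 0, runs 0→3
J1: waits 3, runs 3→8
J2: waits 8, runs 8→16
J3: waits 16, runs 16→26
Sum = 0+3+8+16 = 27.
EDD (increasing due date): J2 J3 J1 J4.
J2: waits 0, runs 0→8
J3: waits 8, runs 8→18
J1: waits 18, runs 18→23
J4: waits 23, runs 23→26
Sum = 0+8+18+23 = 49.
Difference = 27 − 49 = -22.

-22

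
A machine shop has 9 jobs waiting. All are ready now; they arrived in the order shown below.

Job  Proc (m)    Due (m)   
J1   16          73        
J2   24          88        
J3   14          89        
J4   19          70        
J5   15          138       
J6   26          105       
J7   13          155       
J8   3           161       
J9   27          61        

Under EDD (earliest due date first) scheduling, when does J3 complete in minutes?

100

EDD (increasing due date): J9 J4 J1 J2 J3 J6 J5 J7 J8.
J9: 0→27
J4: 27→46
J1: 46→62
J2: 62→86
J3: 86→100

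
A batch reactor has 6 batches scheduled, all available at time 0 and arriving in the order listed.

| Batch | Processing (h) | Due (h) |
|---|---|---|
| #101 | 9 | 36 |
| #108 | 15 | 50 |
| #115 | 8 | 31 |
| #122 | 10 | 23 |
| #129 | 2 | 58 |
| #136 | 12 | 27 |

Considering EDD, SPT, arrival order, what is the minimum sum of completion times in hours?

157

EDD (increasing due date): #122 #136 #115 #101 #108 #129.
#122: 0→10
#136: 10→22
#115: 22→30
#101: 30→39
#108: 39→54
#129: 54→56
Sum = 10+22+30+39+54+56 = 211.
SPT (increasing processing time): #129 #115 #101 #122 #136 #108.
#129: 0→2
#115: 2→10
#101: 10→19
#122: 19→29
#136: 29→41
#108: 41→56
Sum = 2+10+19+29+41+56 = 157.
FIFO (arrival order): #101 #108 #115 #122 #129 #136.
#101: 0→9
#108: 9→24
#115: 24→32
#122: 32→42
#129: 42→44
#136: 44→56
Sum = 9+24+32+42+44+56 = 207.
EDD 211, SPT 157, FIFO 207 → minimum 157.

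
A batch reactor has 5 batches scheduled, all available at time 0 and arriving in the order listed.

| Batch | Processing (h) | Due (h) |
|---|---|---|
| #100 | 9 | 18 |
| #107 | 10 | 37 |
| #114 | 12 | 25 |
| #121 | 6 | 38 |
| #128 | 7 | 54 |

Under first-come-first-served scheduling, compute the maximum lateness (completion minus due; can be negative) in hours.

6

FIFO (arrival order): #100 #107 #114 #121 #128.
#100: 0→9, due 18, lateness -9
#107: 9→19, due 37, lateness -18
#114: 19→31, due 25, lateness 6
#121: 31→37, due 38, lateness -1
#128: 37→44, due 54, lateness -10
Maximum = 6.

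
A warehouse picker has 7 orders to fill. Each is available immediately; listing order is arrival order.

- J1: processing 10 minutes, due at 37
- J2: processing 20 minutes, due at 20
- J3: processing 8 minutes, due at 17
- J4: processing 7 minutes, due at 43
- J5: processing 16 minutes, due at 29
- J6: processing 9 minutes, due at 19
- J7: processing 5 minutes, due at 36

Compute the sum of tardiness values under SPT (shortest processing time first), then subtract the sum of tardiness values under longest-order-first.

-68

SPT (increasing processing time): J7 J4 J3 J6 J1 J5 J2.
J7: 0→5, due 36, tardiness 0
J4: 5→12, due 43, tardiness 0
J3: 12→20, due 17, tardiness 3
J6: 20→29, due 19, tardiness 10
J1: 29→39, due 37, tardiness 2
J5: 39→55, due 29, tardiness 26
J2: 55→75, due 20, tardiness 55
Sum = 0+0+3+10+2+26+55 = 96.
LPT (decreasing processing time): J2 J5 J1 J6 J3 J4 J7.
J2: 0→20, due 20, tardiness 0
J5: 20→36, due 29, tardiness 7
J1: 36→46, due 37, tardiness 9
J6: 46→55, due 19, tardiness 36
J3: 55→63, due 17, tardiness 46
J4: 63→70, due 43, tardiness 27
J7: 70→75, due 36, tardiness 39
Sum = 0+7+9+36+46+27+39 = 164.
Difference = 96 − 164 = -68.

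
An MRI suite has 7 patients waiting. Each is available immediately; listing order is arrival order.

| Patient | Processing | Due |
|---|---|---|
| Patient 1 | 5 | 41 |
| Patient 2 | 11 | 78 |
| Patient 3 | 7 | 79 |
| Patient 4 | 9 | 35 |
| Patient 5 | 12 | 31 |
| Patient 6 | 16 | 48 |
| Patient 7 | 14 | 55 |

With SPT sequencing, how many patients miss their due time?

SPT (increasing processing time): Patient 1 Patient 3 Patient 4 Patient 2 Patient 5 Patient 7 Patient 6.
Patient 1: 0→5, due 41, tardiness 0
Patient 3: 5→12, due 79, tardiness 0
Patient 4: 12→21, due 35, tardiness 0
Patient 2: 21→32, due 78, tardiness 0
Patient 5: 32→44, due 31, tardiness 13
Patient 7: 44→58, due 55, tardiness 3
Patient 6: 58→74, due 48, tardiness 26
Late patients: 3.

3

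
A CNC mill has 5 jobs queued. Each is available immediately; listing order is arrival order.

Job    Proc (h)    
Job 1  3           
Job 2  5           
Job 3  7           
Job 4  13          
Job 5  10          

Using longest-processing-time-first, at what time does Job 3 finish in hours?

LPT (decreasing processing time): Job 4 Job 5 Job 3 Job 2 Job 1.
Job 4: 0→13
Job 5: 13→23
Job 3: 23→30

30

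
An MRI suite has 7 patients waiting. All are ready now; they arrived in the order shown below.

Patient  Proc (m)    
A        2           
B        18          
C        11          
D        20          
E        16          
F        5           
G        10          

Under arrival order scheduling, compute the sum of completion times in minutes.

325

FIFO (arrival order): A B C D E F G.
A: 0→2
B: 2→20
C: 20→31
D: 31→51
E: 51→67
F: 67→72
G: 72→82
Sum = 2+20+31+51+67+72+82 = 325.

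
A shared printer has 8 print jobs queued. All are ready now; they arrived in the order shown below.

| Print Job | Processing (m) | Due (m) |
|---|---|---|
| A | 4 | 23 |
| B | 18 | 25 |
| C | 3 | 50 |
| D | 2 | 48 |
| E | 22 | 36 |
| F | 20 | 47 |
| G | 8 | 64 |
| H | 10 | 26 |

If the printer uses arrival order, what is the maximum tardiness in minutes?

FIFO (arrival order): A B C D E F G H.
A: 0→4, due 23, tardiness 0
B: 4→22, due 25, tardiness 0
C: 22→25, due 50, tardiness 0
D: 25→27, due 48, tardiness 0
E: 27→49, due 36, tardiness 13
F: 49→69, due 47, tardiness 22
G: 69→77, due 64, tardiness 13
H: 77→87, due 26, tardiness 61
Maximum = 61.

61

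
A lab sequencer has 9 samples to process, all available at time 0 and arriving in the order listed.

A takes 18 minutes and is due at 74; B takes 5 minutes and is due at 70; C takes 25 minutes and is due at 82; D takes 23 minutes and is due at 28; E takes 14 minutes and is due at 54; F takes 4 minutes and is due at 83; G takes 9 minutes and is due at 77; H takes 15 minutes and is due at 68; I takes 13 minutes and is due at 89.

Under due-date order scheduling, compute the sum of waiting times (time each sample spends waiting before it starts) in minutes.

550

EDD (increasing due date): D E H B A G C F I.
D: waits 0, runs 0→23
E: waits 23, runs 23→37
H: waits 37, runs 37→52
B: waits 52, runs 52→57
A: waits 57, runs 57→75
G: waits 75, runs 75→84
C: waits 84, runs 84→109
F: waits 109, runs 109→113
I: waits 113, runs 113→126
Sum = 0+23+37+52+57+75+84+109+113 = 550.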